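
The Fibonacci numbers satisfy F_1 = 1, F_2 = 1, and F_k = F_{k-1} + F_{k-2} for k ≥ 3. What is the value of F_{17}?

Iterating the recurrence up to F_{12} = 144 and F_{11} = 89:
F_{13} = F_{12} + F_{11} = 144 + 89 = 233
F_{14} = F_{13} + F_{12} = 233 + 144 = 377
F_{15} = F_{14} + F_{13} = 377 + 233 = 610
F_{16} = F_{15} + F_{14} = 610 + 377 = 987
F_{17} = F_{16} + F_{15} = 987 + 610 = 1597

1597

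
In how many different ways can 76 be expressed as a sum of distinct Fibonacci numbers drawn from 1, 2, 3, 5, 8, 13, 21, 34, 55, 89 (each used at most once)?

Each representation comes from the Zeckendorf form by replacing some F_k with F_{k−1} + F_{k−2} where possible.
76 = 55+21 = 55+13+8 = 55+13+5+3 = 34+21+13+8 = 55+13+5+2+1 = … (2 more), for 7 in all.

7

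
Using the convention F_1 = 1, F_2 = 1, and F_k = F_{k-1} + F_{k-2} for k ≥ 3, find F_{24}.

46368

Iterating the recurrence up to F_{18} = 2584 and F_{17} = 1597:
F_{19} = F_{18} + F_{17} = 2584 + 1597 = 4181
F_{20} = F_{19} + F_{18} = 4181 + 2584 = 6765
F_{21} = F_{20} + F_{19} = 6765 + 4181 = 10946
F_{22} = F_{21} + F_{20} = 10946 + 6765 = 17711
F_{23} = F_{22} + F_{21} = 17711 + 10946 = 28657
F_{24} = F_{23} + F_{22} = 28657 + 17711 = 46368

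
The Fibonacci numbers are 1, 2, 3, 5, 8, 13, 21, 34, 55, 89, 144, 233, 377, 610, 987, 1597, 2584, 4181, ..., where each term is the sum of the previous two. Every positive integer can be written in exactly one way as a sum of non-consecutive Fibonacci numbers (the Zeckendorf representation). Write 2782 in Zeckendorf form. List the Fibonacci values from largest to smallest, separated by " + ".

2584 + 144 + 34 + 13 + 5 + 2

take 2584 (≤ 2782); 2782 − 2584 = 198
take 144 (≤ 198); 198 − 144 = 54
take 34 (≤ 54); 54 − 34 = 20
take 13 (≤ 20); 20 − 13 = 7
take 5 (≤ 7); 7 − 5 = 2
take 2 (≤ 2); 2 − 2 = 0
So 2782 = 2584 + 144 + 34 + 13 + 5 + 2, with no two terms consecutive in the sequence.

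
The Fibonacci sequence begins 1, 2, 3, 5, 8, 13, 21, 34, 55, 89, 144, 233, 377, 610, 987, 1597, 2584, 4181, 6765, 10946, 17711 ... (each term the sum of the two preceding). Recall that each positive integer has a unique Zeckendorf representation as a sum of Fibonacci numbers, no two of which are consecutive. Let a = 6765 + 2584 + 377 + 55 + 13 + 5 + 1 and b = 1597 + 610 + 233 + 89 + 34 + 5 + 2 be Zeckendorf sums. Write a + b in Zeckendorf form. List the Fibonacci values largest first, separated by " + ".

The two numbers are 9800 and 2570, so their sum is 12370.
12370 − 10946 = 1424
1424 − 987 = 437
437 − 377 = 60
60 − 55 = 5
5 − 5 = 0

10946 + 987 + 377 + 55 + 5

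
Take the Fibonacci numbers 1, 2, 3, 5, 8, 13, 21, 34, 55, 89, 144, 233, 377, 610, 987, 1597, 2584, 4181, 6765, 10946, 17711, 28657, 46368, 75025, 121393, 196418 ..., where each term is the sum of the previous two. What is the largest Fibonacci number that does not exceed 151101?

121393

121393 ≤ 151101 < 196418, so the largest Fibonacci number not exceeding 151101 is 121393.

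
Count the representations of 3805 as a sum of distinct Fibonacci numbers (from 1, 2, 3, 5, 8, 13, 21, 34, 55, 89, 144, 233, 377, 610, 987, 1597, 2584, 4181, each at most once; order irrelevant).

3805 = 2584+987+233+1 = 2584+987+144+89+1 = 2584+610+377+233+1 = 2584+987+144+55+34+1 = 2584+610+377+144+89+1 = … (13 more), for 18 in all.

18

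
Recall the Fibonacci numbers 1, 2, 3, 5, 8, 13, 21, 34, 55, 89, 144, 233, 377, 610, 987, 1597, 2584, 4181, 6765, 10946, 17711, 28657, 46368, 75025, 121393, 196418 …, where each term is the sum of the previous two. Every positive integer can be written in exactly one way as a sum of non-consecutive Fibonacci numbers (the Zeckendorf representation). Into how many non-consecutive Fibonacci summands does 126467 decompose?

7

126467: greatest Fibonacci not exceeding it is 121393, leaving 5074
5074: greatest Fibonacci not exceeding it is 4181, leaving 893
893: greatest Fibonacci not exceeding it is 610, leaving 283
283: greatest Fibonacci not exceeding it is 233, leaving 50
50: greatest Fibonacci not exceeding it is 34, leaving 16
16: greatest Fibonacci not exceeding it is 13, leaving 3
3: greatest Fibonacci not exceeding it is 3, leaving 0
126467 = 121393 + 4181 + 610 + 233 + 34 + 13 + 3, which has 7 terms.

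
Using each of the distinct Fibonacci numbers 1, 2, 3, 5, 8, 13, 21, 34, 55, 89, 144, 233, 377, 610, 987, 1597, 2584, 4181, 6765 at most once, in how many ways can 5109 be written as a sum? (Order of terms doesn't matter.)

28

5109 = 4181+610+233+55+21+8+1 = 4181+610+233+55+21+5+3+1 = 4181+610+144+89+55+21+8+1 = 4181+610+233+55+13+8+5+3+1 = … (24 more), for 28 in all.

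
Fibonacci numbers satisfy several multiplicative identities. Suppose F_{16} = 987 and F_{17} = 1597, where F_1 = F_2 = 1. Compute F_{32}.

2178309

By the doubling identity F_{2k} = F_k(2F_{k+1} − F_k): F_{32} = 987·(2·1597 − 987) = 987·2207 = 2178309.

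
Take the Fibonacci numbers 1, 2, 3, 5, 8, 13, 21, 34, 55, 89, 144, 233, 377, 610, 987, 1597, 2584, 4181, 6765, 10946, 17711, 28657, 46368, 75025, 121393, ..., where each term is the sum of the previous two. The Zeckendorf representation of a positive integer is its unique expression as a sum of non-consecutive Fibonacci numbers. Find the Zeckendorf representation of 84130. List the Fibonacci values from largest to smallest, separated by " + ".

75025 + 6765 + 1597 + 610 + 89 + 34 + 8 + 2

84130 − 75025 = 9105
9105 − 6765 = 2340
2340 − 1597 = 743
743 − 610 = 133
133 − 89 = 44
44 − 34 = 10
10 − 8 = 2
2 − 2 = 0
So 84130 = 75025 + 6765 + 1597 + 610 + 89 + 34 + 8 + 2, with no two terms consecutive in the sequence.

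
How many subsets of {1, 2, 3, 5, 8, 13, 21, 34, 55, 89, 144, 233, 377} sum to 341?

341 = 233+89+13+5+1 = 233+89+13+3+2+1 = 233+55+34+13+5+1 = 233+89+8+5+3+2+1 = 233+55+34+13+3+2+1 = … (6 more), for 11 in all.

11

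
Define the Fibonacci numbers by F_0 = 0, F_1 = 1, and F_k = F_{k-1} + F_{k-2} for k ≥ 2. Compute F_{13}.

Iterating the recurrence up to F_{7} = 13 and F_{6} = 8:
F_{8} = F_{7} + F_{6} = 13 + 8 = 21
F_{9} = F_{8} + F_{7} = 21 + 13 = 34
F_{10} = F_{9} + F_{8} = 34 + 21 = 55
F_{11} = F_{10} + F_{9} = 55 + 34 = 89
F_{12} = F_{11} + F_{10} = 89 + 55 = 144
F_{13} = F_{12} + F_{11} = 144 + 89 = 233

233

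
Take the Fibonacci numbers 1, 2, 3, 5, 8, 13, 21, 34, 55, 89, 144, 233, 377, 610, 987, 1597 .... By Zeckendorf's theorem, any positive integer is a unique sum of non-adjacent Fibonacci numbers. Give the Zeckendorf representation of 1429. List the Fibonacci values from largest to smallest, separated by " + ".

987 + 377 + 55 + 8 + 2

Repeatedly subtract the largest Fibonacci number that fits:
1429: greatest Fibonacci not exceeding it is 987, leaving 442
442: greatest Fibonacci not exceeding it is 377, leaving 65
65: greatest Fibonacci not exceeding it is 55, leaving 10
10: greatest Fibonacci not exceeding it is 8, leaving 2
2: greatest Fibonacci not exceeding it is 2, leaving 0
So 1429 = 987 + 377 + 55 + 8 + 2, with no two terms consecutive in the sequence.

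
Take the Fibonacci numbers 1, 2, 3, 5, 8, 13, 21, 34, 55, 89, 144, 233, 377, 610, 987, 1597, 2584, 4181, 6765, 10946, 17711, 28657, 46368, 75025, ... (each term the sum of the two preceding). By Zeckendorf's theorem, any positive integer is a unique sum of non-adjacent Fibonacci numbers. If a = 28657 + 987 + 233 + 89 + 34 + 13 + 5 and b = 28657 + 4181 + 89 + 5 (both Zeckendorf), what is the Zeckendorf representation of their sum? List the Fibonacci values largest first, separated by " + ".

46368 + 10946 + 4181 + 987 + 377 + 89 + 2

The two numbers are 30018 and 32932, so their sum is 62950.
Greedy algorithm:
62950 − 46368 = 16582
16582 − 10946 = 5636
5636 − 4181 = 1455
1455 − 987 = 468
468 − 377 = 91
91 − 89 = 2
2 − 2 = 0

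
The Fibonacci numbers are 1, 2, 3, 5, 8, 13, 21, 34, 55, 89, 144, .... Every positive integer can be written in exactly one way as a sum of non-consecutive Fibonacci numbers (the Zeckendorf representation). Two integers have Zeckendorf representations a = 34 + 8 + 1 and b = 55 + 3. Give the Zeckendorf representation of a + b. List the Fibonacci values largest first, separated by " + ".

89 + 8 + 3 + 1

The two numbers are 43 and 58, so their sum is 101.
Repeatedly subtract the largest Fibonacci number that fits:
101: greatest Fibonacci not exceeding it is 89, leaving 12
12: greatest Fibonacci not exceeding it is 8, leaving 4
4: greatest Fibonacci not exceeding it is 3, leaving 1
1: greatest Fibonacci not exceeding it is 1, leaving 0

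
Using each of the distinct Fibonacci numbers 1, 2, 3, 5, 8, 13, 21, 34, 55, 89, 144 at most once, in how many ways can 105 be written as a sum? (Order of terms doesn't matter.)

10

Each representation comes from the Zeckendorf form by replacing some F_k with F_{k−1} + F_{k−2} where possible.
105 = 89+13+3 = 89+13+2+1 = 89+8+5+3 = … (7 more), for 10 in all.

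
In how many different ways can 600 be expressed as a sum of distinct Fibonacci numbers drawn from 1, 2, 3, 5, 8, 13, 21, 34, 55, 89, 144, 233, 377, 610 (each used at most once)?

14

Each representation comes from the Zeckendorf form by replacing some F_k with F_{k−1} + F_{k−2} where possible.
600 = 377+144+55+21+3 = 377+144+55+21+2+1 = 377+144+55+13+8+3 = 377+144+55+13+8+2+1 = 377+144+34+21+13+8+3 = … (9 more), for 14 in all.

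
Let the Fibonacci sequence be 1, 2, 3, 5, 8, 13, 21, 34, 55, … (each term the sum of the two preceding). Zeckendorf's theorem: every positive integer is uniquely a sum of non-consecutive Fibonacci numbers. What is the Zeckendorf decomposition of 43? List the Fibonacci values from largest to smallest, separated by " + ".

Greedy algorithm:
43: greatest Fibonacci not exceeding it is 34, leaving 9
9: greatest Fibonacci not exceeding it is 8, leaving 1
1: greatest Fibonacci not exceeding it is 1, leaving 0
So 43 = 34 + 8 + 1, with no two terms consecutive in the sequence.

34 + 8 + 1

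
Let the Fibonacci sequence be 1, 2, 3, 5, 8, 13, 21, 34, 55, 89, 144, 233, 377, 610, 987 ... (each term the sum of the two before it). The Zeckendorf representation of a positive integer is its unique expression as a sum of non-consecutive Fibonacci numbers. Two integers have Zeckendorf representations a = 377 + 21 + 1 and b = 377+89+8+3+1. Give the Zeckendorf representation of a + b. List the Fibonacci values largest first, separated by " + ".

610 + 233 + 34

The two numbers are 399 and 478, so their sum is 877.
Greedily peel off the largest Fibonacci term at each step:
877: greatest Fibonacci not exceeding it is 610, leaving 267
267: greatest Fibonacci not exceeding it is 233, leaving 34
34: greatest Fibonacci not exceeding it is 34, leaving 0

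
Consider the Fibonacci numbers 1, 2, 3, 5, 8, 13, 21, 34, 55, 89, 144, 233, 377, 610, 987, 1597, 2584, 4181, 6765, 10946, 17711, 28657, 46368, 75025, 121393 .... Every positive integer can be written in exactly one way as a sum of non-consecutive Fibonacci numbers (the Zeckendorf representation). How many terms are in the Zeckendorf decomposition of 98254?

98254 − 75025 = 23229
23229 − 17711 = 5518
5518 − 4181 = 1337
1337 − 987 = 350
350 − 233 = 117
117 − 89 = 28
28 − 21 = 7
7 − 5 = 2
2 − 2 = 0
98254 = 75025 + 17711 + 4181 + 987 + 233 + 89 + 21 + 5 + 2, which has 9 terms.

9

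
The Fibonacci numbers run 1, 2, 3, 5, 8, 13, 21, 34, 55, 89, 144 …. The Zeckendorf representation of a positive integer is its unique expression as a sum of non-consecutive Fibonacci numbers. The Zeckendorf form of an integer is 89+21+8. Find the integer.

89+21+8 = 118.

118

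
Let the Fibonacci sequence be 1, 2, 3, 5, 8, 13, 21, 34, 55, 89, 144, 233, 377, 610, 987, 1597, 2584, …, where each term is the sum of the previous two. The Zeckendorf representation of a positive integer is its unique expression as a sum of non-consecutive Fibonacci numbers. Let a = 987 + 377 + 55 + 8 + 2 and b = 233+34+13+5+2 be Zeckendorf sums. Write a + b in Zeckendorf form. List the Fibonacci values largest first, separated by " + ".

1597 + 89 + 21 + 8 + 1

The two numbers are 1429 and 287, so their sum is 1716.
1716 − 1597 = 119
119 − 89 = 30
30 − 21 = 9
9 − 8 = 1
1 − 1 = 0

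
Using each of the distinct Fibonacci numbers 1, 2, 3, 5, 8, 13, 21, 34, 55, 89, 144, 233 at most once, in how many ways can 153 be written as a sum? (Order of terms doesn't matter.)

7

Each representation comes from the Zeckendorf form by replacing some F_k with F_{k−1} + F_{k−2} where possible.
153 = 144+8+1 = 144+5+3+1 = 89+55+8+1 = 89+55+5+3+1 = … (3 more), for 7 in all.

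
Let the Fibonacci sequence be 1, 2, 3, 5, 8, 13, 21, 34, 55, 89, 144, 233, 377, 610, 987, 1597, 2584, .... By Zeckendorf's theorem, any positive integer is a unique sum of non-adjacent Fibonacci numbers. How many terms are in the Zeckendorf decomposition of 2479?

5

Repeatedly subtract the largest Fibonacci number that fits:
largest Fibonacci ≤ 2479 is 1597; 2479 − 1597 = 882
largest Fibonacci ≤ 882 is 610; 882 − 610 = 272
largest Fibonacci ≤ 272 is 233; 272 − 233 = 39
largest Fibonacci ≤ 39 is 34; 39 − 34 = 5
largest Fibonacci ≤ 5 is 5; 5 − 5 = 0
2479 = 1597 + 610 + 233 + 34 + 5, which has 5 terms.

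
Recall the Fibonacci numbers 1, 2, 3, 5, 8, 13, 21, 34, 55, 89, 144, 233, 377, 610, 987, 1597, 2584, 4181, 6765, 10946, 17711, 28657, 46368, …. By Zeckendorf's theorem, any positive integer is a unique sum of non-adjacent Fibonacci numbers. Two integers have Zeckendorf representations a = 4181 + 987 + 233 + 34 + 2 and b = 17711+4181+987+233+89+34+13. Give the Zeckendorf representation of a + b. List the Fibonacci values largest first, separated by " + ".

The two numbers are 5437 and 23248, so their sum is 28685.
Repeatedly subtract the largest Fibonacci number that fits:
subtract 28657 from 28685: 28 remains
subtract 21 from 28: 7 remains
subtract 5 from 7: 2 remains
subtract 2 from 2: 0 remains

28657 + 21 + 5 + 2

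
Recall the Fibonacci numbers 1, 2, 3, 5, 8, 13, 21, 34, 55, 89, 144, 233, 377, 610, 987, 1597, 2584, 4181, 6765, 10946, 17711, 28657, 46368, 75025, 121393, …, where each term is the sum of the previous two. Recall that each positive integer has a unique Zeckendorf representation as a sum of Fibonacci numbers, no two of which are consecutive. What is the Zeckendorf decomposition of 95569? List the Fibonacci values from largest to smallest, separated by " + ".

Repeatedly subtract the largest Fibonacci number that fits:
largest Fibonacci ≤ 95569 is 75025; 95569 − 75025 = 20544
largest Fibonacci ≤ 20544 is 17711; 20544 − 17711 = 2833
largest Fibonacci ≤ 2833 is 2584; 2833 − 2584 = 249
largest Fibonacci ≤ 249 is 233; 249 − 233 = 16
largest Fibonacci ≤ 16 is 13; 16 − 13 = 3
largest Fibonacci ≤ 3 is 3; 3 − 3 = 0
So 95569 = 75025 + 17711 + 2584 + 233 + 13 + 3, with no two terms consecutive in the sequence.

75025 + 17711 + 2584 + 233 + 13 + 3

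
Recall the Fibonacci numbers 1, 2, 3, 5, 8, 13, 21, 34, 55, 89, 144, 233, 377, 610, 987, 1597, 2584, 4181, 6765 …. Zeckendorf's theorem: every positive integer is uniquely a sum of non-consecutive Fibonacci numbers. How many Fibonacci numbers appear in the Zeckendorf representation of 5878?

5878: greatest Fibonacci not exceeding it is 4181, leaving 1697
1697: greatest Fibonacci not exceeding it is 1597, leaving 100
100: greatest Fibonacci not exceeding it is 89, leaving 11
11: greatest Fibonacci not exceeding it is 8, leaving 3
3: greatest Fibonacci not exceeding it is 3, leaving 0
5878 = 4181 + 1597 + 89 + 8 + 3, which has 5 terms.

5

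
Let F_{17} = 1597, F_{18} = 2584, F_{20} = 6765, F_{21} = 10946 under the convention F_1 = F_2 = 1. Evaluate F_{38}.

39088169

By the addition formula F_{m+n} = F_m F_{n+1} + F_{m−1} F_n with m=21, n=17: F_{38} = 10946·2584 + 6765·1597 = 28284464 + 10803705 = 39088169.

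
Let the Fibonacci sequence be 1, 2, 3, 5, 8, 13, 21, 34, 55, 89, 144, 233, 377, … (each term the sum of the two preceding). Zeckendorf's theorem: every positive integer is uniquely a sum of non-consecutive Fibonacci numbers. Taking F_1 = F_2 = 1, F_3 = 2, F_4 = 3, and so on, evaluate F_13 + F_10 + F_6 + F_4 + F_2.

300

F_13 + F_10 + F_6 + F_4 + F_2 = 233 + 55 + 8 + 3 + 1 = 300.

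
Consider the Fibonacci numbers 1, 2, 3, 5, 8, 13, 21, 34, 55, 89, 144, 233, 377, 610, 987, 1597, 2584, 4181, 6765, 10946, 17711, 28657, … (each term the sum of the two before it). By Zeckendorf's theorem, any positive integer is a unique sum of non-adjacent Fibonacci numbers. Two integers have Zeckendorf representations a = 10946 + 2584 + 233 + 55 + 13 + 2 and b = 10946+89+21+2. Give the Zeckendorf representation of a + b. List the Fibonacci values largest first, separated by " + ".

17711 + 6765 + 377 + 34 + 3 + 1

The two numbers are 13833 and 11058, so their sum is 24891.
Repeatedly subtract the largest Fibonacci number that fits:
24891: greatest Fibonacci not exceeding it is 17711, leaving 7180
7180: greatest Fibonacci not exceeding it is 6765, leaving 415
415: greatest Fibonacci not exceeding it is 377, leaving 38
38: greatest Fibonacci not exceeding it is 34, leaving 4
4: greatest Fibonacci not exceeding it is 3, leaving 1
1: greatest Fibonacci not exceeding it is 1, leaving 0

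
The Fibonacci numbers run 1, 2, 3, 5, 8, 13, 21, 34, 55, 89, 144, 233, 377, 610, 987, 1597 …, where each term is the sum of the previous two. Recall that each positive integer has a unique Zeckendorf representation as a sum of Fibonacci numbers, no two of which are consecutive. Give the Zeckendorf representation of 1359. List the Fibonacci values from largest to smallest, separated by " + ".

987 + 233 + 89 + 34 + 13 + 3

Greedily peel off the largest Fibonacci term at each step:
take 987 (≤ 1359); 1359 − 987 = 372
take 233 (≤ 372); 372 − 233 = 139
take 89 (≤ 139); 139 − 89 = 50
take 34 (≤ 50); 50 − 34 = 16
take 13 (≤ 16); 16 − 13 = 3
take 3 (≤ 3); 3 − 3 = 0
So 1359 = 987 + 233 + 89 + 34 + 13 + 3, with no two terms consecutive in the sequence.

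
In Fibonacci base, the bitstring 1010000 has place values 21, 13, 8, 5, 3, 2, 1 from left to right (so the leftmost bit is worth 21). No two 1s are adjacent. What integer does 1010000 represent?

Summing the place values of the 1 bits: 21 + 8 = 29.

29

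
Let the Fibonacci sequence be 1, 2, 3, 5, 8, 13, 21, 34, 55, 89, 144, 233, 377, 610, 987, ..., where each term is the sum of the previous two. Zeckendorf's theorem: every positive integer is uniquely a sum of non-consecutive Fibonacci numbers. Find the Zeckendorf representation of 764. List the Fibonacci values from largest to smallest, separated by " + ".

610 + 144 + 8 + 2

Repeatedly subtract the largest Fibonacci number that fits:
largest Fibonacci ≤ 764 is 610; 764 − 610 = 154
largest Fibonacci ≤ 154 is 144; 154 − 144 = 10
largest Fibonacci ≤ 10 is 8; 10 − 8 = 2
largest Fibonacci ≤ 2 is 2; 2 − 2 = 0
So 764 = 610 + 144 + 8 + 2, with no two terms consecutive in the sequence.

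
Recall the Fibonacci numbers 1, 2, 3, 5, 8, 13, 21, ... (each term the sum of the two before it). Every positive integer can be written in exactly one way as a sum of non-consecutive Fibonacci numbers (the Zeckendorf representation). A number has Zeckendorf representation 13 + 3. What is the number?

16

13 + 3 = 16.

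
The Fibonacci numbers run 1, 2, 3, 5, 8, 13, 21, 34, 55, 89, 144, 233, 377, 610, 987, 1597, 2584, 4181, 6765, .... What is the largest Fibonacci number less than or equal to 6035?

4181

4181 ≤ 6035 < 6765, so the largest Fibonacci number not exceeding 6035 is 4181.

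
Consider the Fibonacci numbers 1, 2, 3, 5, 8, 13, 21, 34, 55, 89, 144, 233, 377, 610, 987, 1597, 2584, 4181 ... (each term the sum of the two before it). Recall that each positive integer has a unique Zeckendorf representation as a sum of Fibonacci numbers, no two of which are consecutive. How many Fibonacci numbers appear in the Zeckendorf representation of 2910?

2910 − 2584 = 326
326 − 233 = 93
93 − 89 = 4
4 − 3 = 1
1 − 1 = 0
2910 = 2584 + 233 + 89 + 3 + 1, which has 5 terms.

5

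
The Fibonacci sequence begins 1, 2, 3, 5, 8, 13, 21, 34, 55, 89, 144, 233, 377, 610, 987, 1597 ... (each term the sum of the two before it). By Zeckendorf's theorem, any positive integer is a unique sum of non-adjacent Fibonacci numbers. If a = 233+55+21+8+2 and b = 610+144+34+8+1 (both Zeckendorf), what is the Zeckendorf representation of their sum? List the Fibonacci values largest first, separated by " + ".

987 + 89 + 34 + 5 + 1

The two numbers are 319 and 797, so their sum is 1116.
largest Fibonacci ≤ 1116 is 987; 1116 − 987 = 129
largest Fibonacci ≤ 129 is 89; 129 − 89 = 40
largest Fibonacci ≤ 40 is 34; 40 − 34 = 6
largest Fibonacci ≤ 6 is 5; 6 − 5 = 1
largest Fibonacci ≤ 1 is 1; 1 − 1 = 0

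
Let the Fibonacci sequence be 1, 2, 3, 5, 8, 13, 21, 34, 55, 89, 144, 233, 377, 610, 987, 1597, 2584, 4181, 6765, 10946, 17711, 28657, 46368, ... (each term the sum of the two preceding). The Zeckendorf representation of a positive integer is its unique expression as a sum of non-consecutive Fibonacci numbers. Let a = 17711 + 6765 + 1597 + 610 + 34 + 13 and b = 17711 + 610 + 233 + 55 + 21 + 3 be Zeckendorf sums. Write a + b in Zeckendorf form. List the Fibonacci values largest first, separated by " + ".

28657 + 10946 + 4181 + 987 + 377 + 144 + 55 + 13 + 3

The two numbers are 26730 and 18633, so their sum is 45363.
subtract 28657 from 45363: 16706 remains
subtract 10946 from 16706: 5760 remains
subtract 4181 from 5760: 1579 remains
subtract 987 from 1579: 592 remains
subtract 377 from 592: 215 remains
subtract 144 from 215: 71 remains
subtract 55 from 71: 16 remains
subtract 13 from 16: 3 remains
subtract 3 from 3: 0 remains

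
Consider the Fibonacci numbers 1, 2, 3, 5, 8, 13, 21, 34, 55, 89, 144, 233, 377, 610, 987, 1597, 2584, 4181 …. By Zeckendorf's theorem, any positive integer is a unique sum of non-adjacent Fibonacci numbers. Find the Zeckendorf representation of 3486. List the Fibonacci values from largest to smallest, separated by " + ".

2584 + 610 + 233 + 55 + 3 + 1

Greedy algorithm:
3486: greatest Fibonacci not exceeding it is 2584, leaving 902
902: greatest Fibonacci not exceeding it is 610, leaving 292
292: greatest Fibonacci not exceeding it is 233, leaving 59
59: greatest Fibonacci not exceeding it is 55, leaving 4
4: greatest Fibonacci not exceeding it is 3, leaving 1
1: greatest Fibonacci not exceeding it is 1, leaving 0
So 3486 = 2584 + 610 + 233 + 55 + 3 + 1, with no two terms consecutive in the sequence.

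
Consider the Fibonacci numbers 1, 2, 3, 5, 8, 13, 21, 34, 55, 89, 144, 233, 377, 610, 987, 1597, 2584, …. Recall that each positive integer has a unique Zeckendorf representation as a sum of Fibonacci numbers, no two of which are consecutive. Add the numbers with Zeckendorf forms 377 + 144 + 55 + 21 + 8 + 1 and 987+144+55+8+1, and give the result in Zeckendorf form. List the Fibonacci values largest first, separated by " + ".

The two numbers are 606 and 1195, so their sum is 1801.
Greedy algorithm:
1801 − 1597 = 204
204 − 144 = 60
60 − 55 = 5
5 − 5 = 0

1597 + 144 + 55 + 5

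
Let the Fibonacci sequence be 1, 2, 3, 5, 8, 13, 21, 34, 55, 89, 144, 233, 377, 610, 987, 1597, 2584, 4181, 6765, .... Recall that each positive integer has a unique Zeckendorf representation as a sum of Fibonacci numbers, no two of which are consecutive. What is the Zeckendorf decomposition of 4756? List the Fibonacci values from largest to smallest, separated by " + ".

Greedy algorithm:
4756 − 4181 = 575
575 − 377 = 198
198 − 144 = 54
54 − 34 = 20
20 − 13 = 7
7 − 5 = 2
2 − 2 = 0
So 4756 = 4181 + 377 + 144 + 34 + 13 + 5 + 2, with no two terms consecutive in the sequence.

4181 + 377 + 144 + 34 + 13 + 5 + 2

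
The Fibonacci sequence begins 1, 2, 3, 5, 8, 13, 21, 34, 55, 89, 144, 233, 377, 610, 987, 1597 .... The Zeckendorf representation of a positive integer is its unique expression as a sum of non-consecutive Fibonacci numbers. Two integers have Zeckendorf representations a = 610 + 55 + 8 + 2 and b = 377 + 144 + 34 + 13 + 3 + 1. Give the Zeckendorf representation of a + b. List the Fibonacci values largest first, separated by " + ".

987 + 233 + 21 + 5 + 1

The two numbers are 675 and 572, so their sum is 1247.
1247 − 987 = 260
260 − 233 = 27
27 − 21 = 6
6 − 5 = 1
1 − 1 = 0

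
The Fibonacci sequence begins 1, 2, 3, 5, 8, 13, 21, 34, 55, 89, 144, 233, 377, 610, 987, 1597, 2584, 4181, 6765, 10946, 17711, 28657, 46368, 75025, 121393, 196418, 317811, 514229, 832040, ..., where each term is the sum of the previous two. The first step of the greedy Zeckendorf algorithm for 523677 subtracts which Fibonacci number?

514229

514229 ≤ 523677 < 832040, so the largest Fibonacci number not exceeding 523677 is 514229.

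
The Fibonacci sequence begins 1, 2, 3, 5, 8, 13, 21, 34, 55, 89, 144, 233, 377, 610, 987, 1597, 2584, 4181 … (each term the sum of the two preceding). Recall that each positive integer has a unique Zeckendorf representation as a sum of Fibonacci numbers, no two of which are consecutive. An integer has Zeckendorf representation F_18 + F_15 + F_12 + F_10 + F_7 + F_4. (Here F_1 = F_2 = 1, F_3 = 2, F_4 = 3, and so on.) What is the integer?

F_18 + F_15 + F_12 + F_10 + F_7 + F_4 = 2584 + 610 + 144 + 55 + 13 + 3 = 3409.

3409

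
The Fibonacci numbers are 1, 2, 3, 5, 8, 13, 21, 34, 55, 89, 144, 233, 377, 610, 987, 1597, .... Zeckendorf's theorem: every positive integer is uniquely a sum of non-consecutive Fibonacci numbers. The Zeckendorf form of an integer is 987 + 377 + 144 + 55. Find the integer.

987 + 377 + 144 + 55 = 1563.

1563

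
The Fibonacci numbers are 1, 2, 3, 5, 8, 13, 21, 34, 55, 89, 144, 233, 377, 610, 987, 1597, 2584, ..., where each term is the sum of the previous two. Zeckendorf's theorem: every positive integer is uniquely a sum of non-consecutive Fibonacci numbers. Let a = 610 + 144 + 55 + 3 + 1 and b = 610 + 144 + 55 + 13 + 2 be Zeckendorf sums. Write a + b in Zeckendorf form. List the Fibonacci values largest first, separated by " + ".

The two numbers are 813 and 824, so their sum is 1637.
subtract 1597 from 1637: 40 remains
subtract 34 from 40: 6 remains
subtract 5 from 6: 1 remains
subtract 1 from 1: 0 remains

1597 + 34 + 5 + 1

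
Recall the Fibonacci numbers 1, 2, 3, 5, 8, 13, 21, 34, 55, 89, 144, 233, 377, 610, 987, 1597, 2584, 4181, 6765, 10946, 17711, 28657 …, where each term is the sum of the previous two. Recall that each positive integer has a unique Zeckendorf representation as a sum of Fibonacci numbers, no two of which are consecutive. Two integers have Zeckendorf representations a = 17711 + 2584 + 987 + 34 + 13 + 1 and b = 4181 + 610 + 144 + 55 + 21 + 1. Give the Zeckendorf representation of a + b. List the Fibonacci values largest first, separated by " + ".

The two numbers are 21330 and 5012, so their sum is 26342.
17711 ≤ 26342 < 28657, so take 17711; remainder 8631
6765 ≤ 8631 < 10946, so take 6765; remainder 1866
1597 ≤ 1866 < 2584, so take 1597; remainder 269
233 ≤ 269 < 377, so take 233; remainder 36
34 ≤ 36 < 55, so take 34; remainder 2
2 ≤ 2 < 3, so take 2; remainder 0

17711 + 6765 + 1597 + 233 + 34 + 2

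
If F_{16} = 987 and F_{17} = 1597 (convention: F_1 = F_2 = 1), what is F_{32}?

2178309

By the doubling identity F_{2k} = F_k(2F_{k+1} − F_k): F_{32} = 987·(2·1597 − 987) = 987·2207 = 2178309.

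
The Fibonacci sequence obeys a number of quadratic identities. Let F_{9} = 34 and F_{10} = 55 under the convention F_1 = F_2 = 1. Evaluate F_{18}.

By the doubling identity F_{2k} = F_k(2F_{k+1} − F_k): F_{18} = 34·(2·55 − 34) = 34·76 = 2584.

2584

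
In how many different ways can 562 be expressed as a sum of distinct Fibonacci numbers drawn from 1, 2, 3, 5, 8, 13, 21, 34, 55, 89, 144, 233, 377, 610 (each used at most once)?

562 = 377+144+34+5+2 = 377+144+21+13+5+2 = 377+89+55+34+5+2 = 377+89+55+21+13+5+2 = 233+144+89+55+34+5+2 = … (1 more), for 6 in all.

6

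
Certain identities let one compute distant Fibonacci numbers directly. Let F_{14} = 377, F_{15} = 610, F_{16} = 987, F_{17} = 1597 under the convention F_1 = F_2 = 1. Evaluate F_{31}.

By the addition formula F_{m+n} = F_m F_{n+1} + F_{m−1} F_n with m=17, n=14: F_{31} = 1597·610 + 987·377 = 974170 + 372099 = 1346269.

1346269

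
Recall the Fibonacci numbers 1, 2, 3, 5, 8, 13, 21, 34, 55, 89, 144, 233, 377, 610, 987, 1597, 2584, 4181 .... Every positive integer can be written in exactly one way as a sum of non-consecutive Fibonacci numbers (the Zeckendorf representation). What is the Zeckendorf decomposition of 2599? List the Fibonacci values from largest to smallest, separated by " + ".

subtract 2584 from 2599: 15 remains
subtract 13 from 15: 2 remains
subtract 2 from 2: 0 remains
So 2599 = 2584 + 13 + 2, with no two terms consecutive in the sequence.

2584 + 13 + 2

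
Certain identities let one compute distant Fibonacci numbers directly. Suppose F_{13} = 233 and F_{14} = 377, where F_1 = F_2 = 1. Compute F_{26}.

121393

By the doubling identity F_{2k} = F_k(2F_{k+1} − F_k): F_{26} = 233·(2·377 − 233) = 233·521 = 121393.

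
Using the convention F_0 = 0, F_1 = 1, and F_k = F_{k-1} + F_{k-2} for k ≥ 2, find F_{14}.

Iterating the recurrence up to F_{6} = 8 and F_{5} = 5:
F_{7} = F_{6} + F_{5} = 8 + 5 = 13
F_{8} = F_{7} + F_{6} = 13 + 8 = 21
F_{9} = F_{8} + F_{7} = 21 + 13 = 34
F_{10} = F_{9} + F_{8} = 34 + 21 = 55
F_{11} = F_{10} + F_{9} = 55 + 34 = 89
F_{12} = F_{11} + F_{10} = 89 + 55 = 144
F_{13} = F_{12} + F_{11} = 144 + 89 = 233
F_{14} = F_{13} + F_{12} = 233 + 144 = 377

377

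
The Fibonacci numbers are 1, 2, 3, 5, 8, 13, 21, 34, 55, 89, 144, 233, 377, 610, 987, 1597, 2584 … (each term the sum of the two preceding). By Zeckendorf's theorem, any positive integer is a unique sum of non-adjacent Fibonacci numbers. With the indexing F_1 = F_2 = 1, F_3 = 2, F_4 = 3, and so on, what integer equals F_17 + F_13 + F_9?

F_17 + F_13 + F_9 = 1597 + 233 + 34 = 1864.

1864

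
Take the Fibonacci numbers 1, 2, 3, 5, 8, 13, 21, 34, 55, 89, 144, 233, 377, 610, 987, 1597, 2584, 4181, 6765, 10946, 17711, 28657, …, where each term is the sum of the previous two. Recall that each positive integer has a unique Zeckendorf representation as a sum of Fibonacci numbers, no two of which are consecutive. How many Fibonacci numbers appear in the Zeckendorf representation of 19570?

17711 ≤ 19570 < 28657, so take 17711; remainder 1859
1597 ≤ 1859 < 2584, so take 1597; remainder 262
233 ≤ 262 < 377, so take 233; remainder 29
21 ≤ 29 < 34, so take 21; remainder 8
8 ≤ 8 < 13, so take 8; remainder 0
19570 = 17711 + 1597 + 233 + 21 + 8, which has 5 terms.

5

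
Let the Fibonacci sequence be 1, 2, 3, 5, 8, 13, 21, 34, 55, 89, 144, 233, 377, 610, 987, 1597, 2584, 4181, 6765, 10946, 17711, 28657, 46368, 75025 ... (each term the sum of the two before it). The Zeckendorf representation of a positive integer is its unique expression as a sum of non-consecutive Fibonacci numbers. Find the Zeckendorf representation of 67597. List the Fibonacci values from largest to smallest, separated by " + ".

take 46368 (≤ 67597); 67597 − 46368 = 21229
take 17711 (≤ 21229); 21229 − 17711 = 3518
take 2584 (≤ 3518); 3518 − 2584 = 934
take 610 (≤ 934); 934 − 610 = 324
take 233 (≤ 324); 324 − 233 = 91
take 89 (≤ 91); 91 − 89 = 2
take 2 (≤ 2); 2 − 2 = 0
So 67597 = 46368 + 17711 + 2584 + 610 + 233 + 89 + 2, with no two terms consecutive in the sequence.

46368 + 17711 + 2584 + 610 + 233 + 89 + 2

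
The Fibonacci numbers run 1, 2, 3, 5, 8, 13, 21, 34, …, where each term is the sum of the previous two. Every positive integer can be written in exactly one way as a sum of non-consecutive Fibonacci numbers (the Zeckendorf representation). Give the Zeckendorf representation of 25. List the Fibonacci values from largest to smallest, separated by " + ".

21 + 3 + 1

25 − 21 = 4
4 − 3 = 1
1 − 1 = 0
So 25 = 21 + 3 + 1, with no two terms consecutive in the sequence.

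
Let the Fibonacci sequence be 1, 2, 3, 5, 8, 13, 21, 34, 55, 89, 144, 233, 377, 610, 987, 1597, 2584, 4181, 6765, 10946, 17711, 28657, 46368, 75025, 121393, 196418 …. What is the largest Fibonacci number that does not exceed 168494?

121393

121393 ≤ 168494 < 196418, so the largest Fibonacci number not exceeding 168494 is 121393.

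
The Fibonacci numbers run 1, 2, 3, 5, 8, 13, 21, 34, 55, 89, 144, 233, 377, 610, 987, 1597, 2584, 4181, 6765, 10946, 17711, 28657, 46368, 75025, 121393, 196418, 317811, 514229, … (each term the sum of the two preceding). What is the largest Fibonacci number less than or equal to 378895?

317811 ≤ 378895 < 514229, so the largest Fibonacci number not exceeding 378895 is 317811.

317811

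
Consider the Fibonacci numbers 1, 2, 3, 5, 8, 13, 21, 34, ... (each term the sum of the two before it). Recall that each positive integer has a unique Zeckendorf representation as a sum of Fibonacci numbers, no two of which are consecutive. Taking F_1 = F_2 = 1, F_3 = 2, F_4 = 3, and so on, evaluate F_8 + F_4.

F_8 + F_4 = 21 + 3 = 24.

24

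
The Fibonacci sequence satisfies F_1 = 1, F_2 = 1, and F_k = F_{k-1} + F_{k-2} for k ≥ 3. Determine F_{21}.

Iterating the recurrence up to F_{15} = 610 and F_{14} = 377:
F_{16} = F_{15} + F_{14} = 610 + 377 = 987
F_{17} = F_{16} + F_{15} = 987 + 610 = 1597
F_{18} = F_{17} + F_{16} = 1597 + 987 = 2584
F_{19} = F_{18} + F_{17} = 2584 + 1597 = 4181
F_{20} = F_{19} + F_{18} = 4181 + 2584 = 6765
F_{21} = F_{20} + F_{19} = 6765 + 4181 = 10946

10946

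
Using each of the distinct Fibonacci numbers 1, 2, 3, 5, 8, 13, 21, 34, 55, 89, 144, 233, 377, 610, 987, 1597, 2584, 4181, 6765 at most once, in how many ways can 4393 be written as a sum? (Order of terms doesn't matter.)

Each representation comes from the Zeckendorf form by replacing some F_k with F_{k−1} + F_{k−2} where possible.
4393 = 4181+144+55+13 = 4181+144+55+8+5 = 4181+144+34+21+13 = 2584+1597+144+55+13 = … (32 more), for 36 in all.

36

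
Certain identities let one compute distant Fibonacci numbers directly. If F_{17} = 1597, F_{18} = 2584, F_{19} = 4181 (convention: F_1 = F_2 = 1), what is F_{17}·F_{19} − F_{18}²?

1

1597·4181 − 2584² = 6677057 − 6677056 = 1. (Cassini's identity: F_{k−1}F_{k+1} − F_k² = (−1)^k.)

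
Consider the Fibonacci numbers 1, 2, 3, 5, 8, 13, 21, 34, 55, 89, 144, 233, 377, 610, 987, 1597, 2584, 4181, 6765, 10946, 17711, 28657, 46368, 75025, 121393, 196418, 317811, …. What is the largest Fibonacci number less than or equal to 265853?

196418

196418 ≤ 265853 < 317811, so the largest Fibonacci number not exceeding 265853 is 196418.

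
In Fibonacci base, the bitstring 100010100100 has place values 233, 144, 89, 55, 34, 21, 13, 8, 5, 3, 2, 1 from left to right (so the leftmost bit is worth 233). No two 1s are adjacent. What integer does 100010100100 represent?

283

Summing the place values of the 1 bits: 233 + 34 + 13 + 3 = 283.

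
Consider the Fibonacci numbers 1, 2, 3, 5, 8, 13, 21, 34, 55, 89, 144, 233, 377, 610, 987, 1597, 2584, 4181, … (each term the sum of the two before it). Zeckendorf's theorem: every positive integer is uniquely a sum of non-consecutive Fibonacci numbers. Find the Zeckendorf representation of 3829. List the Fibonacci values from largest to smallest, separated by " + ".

2584 + 987 + 233 + 21 + 3 + 1

largest Fibonacci ≤ 3829 is 2584; 3829 − 2584 = 1245
largest Fibonacci ≤ 1245 is 987; 1245 − 987 = 258
largest Fibonacci ≤ 258 is 233; 258 − 233 = 25
largest Fibonacci ≤ 25 is 21; 25 − 21 = 4
largest Fibonacci ≤ 4 is 3; 4 − 3 = 1
largest Fibonacci ≤ 1 is 1; 1 − 1 = 0
So 3829 = 2584 + 987 + 233 + 21 + 3 + 1, with no two terms consecutive in the sequence.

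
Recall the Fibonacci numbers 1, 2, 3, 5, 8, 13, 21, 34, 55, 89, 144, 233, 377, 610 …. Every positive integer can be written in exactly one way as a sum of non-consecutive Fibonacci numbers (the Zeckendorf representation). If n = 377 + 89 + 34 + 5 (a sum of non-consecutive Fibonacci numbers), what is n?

377 + 89 + 34 + 5 = 505.

505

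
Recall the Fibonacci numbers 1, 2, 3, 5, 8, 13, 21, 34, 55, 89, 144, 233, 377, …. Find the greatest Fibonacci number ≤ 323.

233 ≤ 323 < 377, so the largest Fibonacci number not exceeding 323 is 233.

233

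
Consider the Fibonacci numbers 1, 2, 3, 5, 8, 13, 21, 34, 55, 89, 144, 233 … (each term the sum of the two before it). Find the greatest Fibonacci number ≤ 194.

144

144 ≤ 194 < 233, so the largest Fibonacci number not exceeding 194 is 144.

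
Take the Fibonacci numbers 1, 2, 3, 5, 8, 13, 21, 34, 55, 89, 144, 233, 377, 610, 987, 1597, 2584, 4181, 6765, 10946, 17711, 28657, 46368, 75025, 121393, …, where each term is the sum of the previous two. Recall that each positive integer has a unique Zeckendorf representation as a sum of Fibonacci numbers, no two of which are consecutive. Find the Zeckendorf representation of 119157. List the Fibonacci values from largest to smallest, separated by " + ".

subtract 75025 from 119157: 44132 remains
subtract 28657 from 44132: 15475 remains
subtract 10946 from 15475: 4529 remains
subtract 4181 from 4529: 348 remains
subtract 233 from 348: 115 remains
subtract 89 from 115: 26 remains
subtract 21 from 26: 5 remains
subtract 5 from 5: 0 remains
So 119157 = 75025 + 28657 + 10946 + 4181 + 233 + 89 + 21 + 5, with no two terms consecutive in the sequence.

75025 + 28657 + 10946 + 4181 + 233 + 89 + 21 + 5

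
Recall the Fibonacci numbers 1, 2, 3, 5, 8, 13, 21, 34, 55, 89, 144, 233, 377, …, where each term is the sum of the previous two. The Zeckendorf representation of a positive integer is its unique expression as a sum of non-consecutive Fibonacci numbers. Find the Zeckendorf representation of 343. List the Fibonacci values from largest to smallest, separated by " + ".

233 + 89 + 21

Greedily peel off the largest Fibonacci term at each step:
343 − 233 = 110
110 − 89 = 21
21 − 21 = 0
So 343 = 233 + 89 + 21, with no two terms consecutive in the sequence.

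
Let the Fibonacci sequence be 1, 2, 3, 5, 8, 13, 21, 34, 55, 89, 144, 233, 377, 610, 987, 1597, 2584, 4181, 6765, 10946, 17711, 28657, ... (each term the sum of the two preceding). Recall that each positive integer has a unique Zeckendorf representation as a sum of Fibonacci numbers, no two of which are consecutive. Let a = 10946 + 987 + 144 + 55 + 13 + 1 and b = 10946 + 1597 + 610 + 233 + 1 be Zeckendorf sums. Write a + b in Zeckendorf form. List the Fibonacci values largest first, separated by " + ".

The two numbers are 12146 and 13387, so their sum is 25533.
Repeatedly subtract the largest Fibonacci number that fits:
17711 ≤ 25533 < 28657, so take 17711; remainder 7822
6765 ≤ 7822 < 10946, so take 6765; remainder 1057
987 ≤ 1057 < 1597, so take 987; remainder 70
55 ≤ 70 < 89, so take 55; remainder 15
13 ≤ 15 < 21, so take 13; remainder 2
2 ≤ 2 < 3, so take 2; remainder 0

17711 + 6765 + 987 + 55 + 13 + 2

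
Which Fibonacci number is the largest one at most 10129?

6765

6765 ≤ 10129 < 10946, so the largest Fibonacci number not exceeding 10129 is 6765.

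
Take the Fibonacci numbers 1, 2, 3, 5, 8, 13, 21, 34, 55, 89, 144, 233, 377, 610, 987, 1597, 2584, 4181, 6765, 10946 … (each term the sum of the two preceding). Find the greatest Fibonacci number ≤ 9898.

6765 ≤ 9898 < 10946, so the largest Fibonacci number not exceeding 9898 is 6765.

6765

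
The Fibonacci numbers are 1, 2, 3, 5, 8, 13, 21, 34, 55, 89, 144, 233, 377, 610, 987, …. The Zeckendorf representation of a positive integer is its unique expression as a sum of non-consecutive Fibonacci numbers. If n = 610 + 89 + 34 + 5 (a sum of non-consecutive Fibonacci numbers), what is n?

738

610 + 89 + 34 + 5 = 738.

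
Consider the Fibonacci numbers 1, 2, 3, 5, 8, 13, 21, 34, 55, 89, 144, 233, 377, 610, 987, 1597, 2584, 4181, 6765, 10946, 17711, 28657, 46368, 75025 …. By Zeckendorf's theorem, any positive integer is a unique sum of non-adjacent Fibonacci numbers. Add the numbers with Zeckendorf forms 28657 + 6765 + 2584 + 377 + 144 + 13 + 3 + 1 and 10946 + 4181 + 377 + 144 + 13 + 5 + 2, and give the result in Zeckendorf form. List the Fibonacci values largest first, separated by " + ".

46368 + 6765 + 987 + 89 + 3

The two numbers are 38544 and 15668, so their sum is 54212.
largest Fibonacci ≤ 54212 is 46368; 54212 − 46368 = 7844
largest Fibonacci ≤ 7844 is 6765; 7844 − 6765 = 1079
largest Fibonacci ≤ 1079 is 987; 1079 − 987 = 92
largest Fibonacci ≤ 92 is 89; 92 − 89 = 3
largest Fibonacci ≤ 3 is 3; 3 − 3 = 0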